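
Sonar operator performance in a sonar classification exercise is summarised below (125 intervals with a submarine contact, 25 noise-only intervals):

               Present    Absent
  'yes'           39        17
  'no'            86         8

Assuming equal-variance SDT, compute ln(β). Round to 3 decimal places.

H = 39/125 = 0.3120
FA = 17/25 = 0.6800
z(H) = -0.4902
z(FA) = 0.4677
ln β = −½·[z(H)² − z(FA)²] = −0.5 × (0.2403 − 0.2187) = -0.0108

ln β = -0.011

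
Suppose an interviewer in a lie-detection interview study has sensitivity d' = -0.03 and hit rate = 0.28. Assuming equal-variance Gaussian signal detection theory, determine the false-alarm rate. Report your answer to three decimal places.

false-alarm rate = 0.290

z(hit rate) = z(0.28) = -0.5828
z(FA) = z(H) − d' = -0.5828 − (-0.03) = -0.5528
false-alarm rate = Φ(-0.5528) = 0.2902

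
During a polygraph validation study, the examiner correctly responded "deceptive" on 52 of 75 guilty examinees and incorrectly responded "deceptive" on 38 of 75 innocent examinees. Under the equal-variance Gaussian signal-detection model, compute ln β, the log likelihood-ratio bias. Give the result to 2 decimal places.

H = 52/75 = 0.6933
FA = 38/75 = 0.5067
z(0.6933) = 0.505, z(0.5067) = 0.017
ln β = −½·[z(H)² − z(FA)²] = −0.5 × (0.255 − 0.000) = -0.1275

ln β = -0.13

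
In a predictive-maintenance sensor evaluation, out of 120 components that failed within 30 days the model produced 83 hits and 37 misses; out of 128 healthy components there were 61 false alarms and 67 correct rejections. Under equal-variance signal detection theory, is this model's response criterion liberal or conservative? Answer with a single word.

z(H) = 0.501, z(FA) = -0.059
c = −½·(z(H) + z(FA)) = -0.221
c < 0 → liberal criterion (biased toward responding “yes”).

liberal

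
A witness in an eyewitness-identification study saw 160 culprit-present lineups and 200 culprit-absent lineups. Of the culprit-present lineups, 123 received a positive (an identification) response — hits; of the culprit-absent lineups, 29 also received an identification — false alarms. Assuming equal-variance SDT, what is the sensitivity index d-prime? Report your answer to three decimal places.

H = 123/160 = 0.7688
FA = 29/200 = 0.1450
z(H) = 0.7349
z(FA) = -1.0581
d' = z(H) − z(FA) = 0.7349 − (-1.0581) = 1.7930

d-prime = 1.793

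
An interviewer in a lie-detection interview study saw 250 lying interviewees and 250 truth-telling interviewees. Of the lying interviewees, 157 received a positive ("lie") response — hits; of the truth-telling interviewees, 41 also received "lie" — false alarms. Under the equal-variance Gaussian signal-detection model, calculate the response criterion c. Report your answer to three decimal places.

H = 157/250 = 0.6280
FA = 41/250 = 0.1640
z(H) = z(0.6280) = 0.3266
z(FA) = z(0.1640) = -0.9782
c = −½·[z(H) + z(FA)] = −0.5 × (0.3266 + (-0.9782)) = 0.3258
c > 0: the interviewer has a conservative response bias.

c = 0.326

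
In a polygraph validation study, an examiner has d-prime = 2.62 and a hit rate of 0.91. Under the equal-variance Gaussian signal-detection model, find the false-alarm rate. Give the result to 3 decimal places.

z(hit rate) = z(0.91) = 1.3408
z(FA) = z(H) − d' = 1.3408 − 2.62 = -1.2792
false-alarm rate = Φ(-1.2792) = 0.1004

false-alarm rate = 0.100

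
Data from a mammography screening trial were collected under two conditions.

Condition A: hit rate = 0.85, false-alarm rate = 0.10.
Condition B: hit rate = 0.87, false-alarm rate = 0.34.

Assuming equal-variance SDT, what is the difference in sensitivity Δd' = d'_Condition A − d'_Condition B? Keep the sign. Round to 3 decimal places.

Condition A: z(0.85) = 1.0364, z(0.10) = -1.2816, d' = 2.3180
Condition B: z(0.87) = 1.1264, z(0.34) = -0.4125, d' = 1.5389
Δd' = d'_Condition A − d'_Condition B = 2.3180 − 1.5389 = 0.7791
Condition A has the higher sensitivity.

Δd' = 0.779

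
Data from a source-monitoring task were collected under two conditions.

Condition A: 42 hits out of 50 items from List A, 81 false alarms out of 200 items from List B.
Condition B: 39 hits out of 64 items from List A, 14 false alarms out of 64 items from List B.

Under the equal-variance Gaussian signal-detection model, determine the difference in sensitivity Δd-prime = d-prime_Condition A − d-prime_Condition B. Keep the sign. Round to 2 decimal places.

Δd-prime = 0.18

Condition A: z(0.8400) = 0.994, z(0.4050) = -0.240, d' = 1.234
Condition B: z(0.6094) = 0.278, z(0.2188) = -0.776, d' = 1.054
Δd' = d'_Condition A − d'_Condition B = 1.234 − 1.054 = 0.180
Condition A has the higher sensitivity.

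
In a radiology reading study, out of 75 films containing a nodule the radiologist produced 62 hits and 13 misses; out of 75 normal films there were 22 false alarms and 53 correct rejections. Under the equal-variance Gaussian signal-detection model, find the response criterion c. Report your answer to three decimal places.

H = 62/75 = 0.8267
FA = 22/75 = 0.2933
z(H) = 0.9412
z(FA) = -0.5438
c = −½·[z(H) + z(FA)] = −0.5 × (0.9412 + (-0.5438)) = -0.1987
c < 0: the radiologist has a liberal response bias.

c = -0.199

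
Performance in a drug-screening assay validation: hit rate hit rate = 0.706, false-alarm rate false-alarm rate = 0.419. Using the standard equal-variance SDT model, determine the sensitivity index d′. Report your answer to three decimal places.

z(H) = z(0.706) = 0.5417
z(FA) = z(0.419) = -0.2045
d' = z(H) − z(FA) = 0.5417 − (-0.2045) = 0.7462

d′ = 0.746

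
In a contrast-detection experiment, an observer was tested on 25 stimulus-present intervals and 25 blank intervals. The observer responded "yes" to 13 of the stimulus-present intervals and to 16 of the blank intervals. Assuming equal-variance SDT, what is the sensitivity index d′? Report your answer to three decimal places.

H = 13/25 = 0.5200
FA = 16/25 = 0.6400
Φ⁻¹(H) = Φ⁻¹(0.5200) = 0.0502
Φ⁻¹(FA) = Φ⁻¹(0.6400) = 0.3585
d' = z(H) − z(FA) = 0.0502 − 0.3585 = -0.3083

d′ = -0.308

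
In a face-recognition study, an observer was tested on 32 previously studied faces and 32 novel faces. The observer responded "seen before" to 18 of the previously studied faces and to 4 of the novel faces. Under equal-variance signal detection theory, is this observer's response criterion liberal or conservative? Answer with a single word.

conservative

z(H) = 0.157, z(FA) = -1.150
c = −½·(z(H) + z(FA)) = 0.4965
c > 0 → conservative criterion (biased toward responding “no”).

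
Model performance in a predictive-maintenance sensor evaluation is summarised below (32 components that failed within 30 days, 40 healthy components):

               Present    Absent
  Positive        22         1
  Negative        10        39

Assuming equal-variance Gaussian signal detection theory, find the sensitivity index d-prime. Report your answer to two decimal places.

H = 22/32 = 0.6875
FA = 1/40 = 0.0250
Φ⁻¹(H) = Φ⁻¹(0.6875) = 0.489
Φ⁻¹(FA) = Φ⁻¹(0.0250) = -1.960
d' = z(H) − z(FA) = 0.489 − (-1.960) = 2.449

d-prime = 2.45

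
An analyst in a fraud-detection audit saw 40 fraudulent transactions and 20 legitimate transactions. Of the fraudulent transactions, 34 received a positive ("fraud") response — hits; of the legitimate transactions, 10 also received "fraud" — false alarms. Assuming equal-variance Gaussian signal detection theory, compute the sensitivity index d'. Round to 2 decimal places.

H = 34/40 = 0.8500
FA = 10/20 = 0.5000
z(H) = 1.036
z(FA) = 0.000
d' = z(H) − z(FA) = 1.036 − 0.000 = 1.036

d' = 1.04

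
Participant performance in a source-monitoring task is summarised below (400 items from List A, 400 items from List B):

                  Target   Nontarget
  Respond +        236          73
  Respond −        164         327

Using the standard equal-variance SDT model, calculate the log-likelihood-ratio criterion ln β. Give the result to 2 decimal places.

ln β = 0.38

H = 236/400 = 0.5900
FA = 73/400 = 0.1825
Φ⁻¹(H) = Φ⁻¹(0.5900) = 0.228
Φ⁻¹(FA) = Φ⁻¹(0.1825) = -0.906
ln β = −½·[z(H)² − z(FA)²] = −0.5 × (0.052 − 0.821) = 0.3845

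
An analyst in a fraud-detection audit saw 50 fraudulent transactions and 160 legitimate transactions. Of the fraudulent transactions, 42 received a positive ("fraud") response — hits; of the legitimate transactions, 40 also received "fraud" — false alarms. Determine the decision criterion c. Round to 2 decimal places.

c = -0.16

H = 42/50 = 0.8400
FA = 40/160 = 0.2500
z(H) = 0.9945
z(FA) = -0.6745
c = −½·[z(H) + z(FA)] = −0.5 × (0.9945 + (-0.6745)) = -0.1600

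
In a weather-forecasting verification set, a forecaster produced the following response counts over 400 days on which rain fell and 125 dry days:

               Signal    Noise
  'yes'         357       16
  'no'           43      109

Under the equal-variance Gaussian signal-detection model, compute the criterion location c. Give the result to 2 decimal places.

c = -0.05

H = 357/400 = 0.8925
FA = 16/125 = 0.1280
z(H) = z(0.8925) = 1.2399
z(FA) = z(0.1280) = -1.1359
c = −½·[z(H) + z(FA)] = −0.5 × (1.2399 + (-1.1359)) = -0.0520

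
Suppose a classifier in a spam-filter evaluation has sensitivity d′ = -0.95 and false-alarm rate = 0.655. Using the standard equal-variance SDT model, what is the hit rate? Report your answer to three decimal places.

z(false-alarm rate) = z(0.655) = 0.3989
z(H) = z(FA) + d' = 0.3989 + (-0.95) = -0.5511
hit rate = Φ(-0.5511) = 0.2908

hit rate = 0.291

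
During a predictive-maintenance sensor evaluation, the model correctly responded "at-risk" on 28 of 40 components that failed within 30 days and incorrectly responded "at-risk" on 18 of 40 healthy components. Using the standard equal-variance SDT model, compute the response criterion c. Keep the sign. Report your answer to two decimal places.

H = 28/40 = 0.7000
FA = 18/40 = 0.4500
z(H) = z(0.7000) = 0.524
z(FA) = z(0.4500) = -0.126
c = −½·[z(H) + z(FA)] = −0.5 × (0.524 + (-0.126)) = -0.199
c < 0: the model has a liberal response bias.

c = -0.20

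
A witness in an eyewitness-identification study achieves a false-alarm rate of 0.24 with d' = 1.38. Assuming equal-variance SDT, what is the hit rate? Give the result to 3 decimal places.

z(false-alarm rate) = z(0.24) = -0.7063
z(H) = z(FA) + d' = -0.7063 + 1.38 = 0.6737
hit rate = Φ(0.6737) = 0.7497

hit rate = 0.750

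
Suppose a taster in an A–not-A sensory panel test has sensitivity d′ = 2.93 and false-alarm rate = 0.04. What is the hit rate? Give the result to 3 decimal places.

hit rate = 0.881

z(false-alarm rate) = z(0.04) = -1.7507
z(H) = z(FA) + d' = -1.7507 + 2.93 = 1.1793
hit rate = Φ(1.1793) = 0.8809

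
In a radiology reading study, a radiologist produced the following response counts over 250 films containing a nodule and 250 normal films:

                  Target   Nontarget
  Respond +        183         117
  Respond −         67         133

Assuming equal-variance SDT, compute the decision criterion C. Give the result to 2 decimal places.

C = -0.27

H = 183/250 = 0.7320
FA = 117/250 = 0.4680
z(0.7320) = 0.6189, z(0.4680) = -0.0803
c = −½·[z(H) + z(FA)] = −0.5 × (0.6189 + (-0.0803)) = -0.2693
c < 0: the radiologist has a liberal response bias.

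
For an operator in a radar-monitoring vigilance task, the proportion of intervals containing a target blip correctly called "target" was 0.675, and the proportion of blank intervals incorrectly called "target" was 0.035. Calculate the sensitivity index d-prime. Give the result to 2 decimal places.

z(H) = z(0.675) = 0.4538
z(FA) = z(0.035) = -1.8119
d' = z(H) − z(FA) = 0.4538 − (-1.8119) = 2.2657

d-prime = 2.27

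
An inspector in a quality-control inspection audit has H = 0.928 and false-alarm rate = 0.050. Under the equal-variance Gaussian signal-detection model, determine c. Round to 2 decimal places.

z(H) = z(0.928) = 1.4611
z(FA) = z(0.050) = -1.6449
c = −½·[z(H) + z(FA)] = −0.5 × (1.4611 + (-1.6449)) = 0.0919
c > 0: the inspector has a conservative response bias.

c = 0.09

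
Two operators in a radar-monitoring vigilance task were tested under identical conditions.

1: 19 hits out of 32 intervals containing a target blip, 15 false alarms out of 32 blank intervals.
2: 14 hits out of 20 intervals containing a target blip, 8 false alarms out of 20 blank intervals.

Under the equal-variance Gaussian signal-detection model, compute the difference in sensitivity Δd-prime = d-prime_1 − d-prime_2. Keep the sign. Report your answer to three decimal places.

Δd-prime = -0.462

1: z(0.5938) = 0.2373, z(0.4688) = -0.0783, d' = 0.3156
2: z(0.7000) = 0.5244, z(0.4000) = -0.2533, d' = 0.7777
Δd' = d'_1 − d'_2 = 0.3156 − 0.7777 = -0.4621
2 has the higher sensitivity.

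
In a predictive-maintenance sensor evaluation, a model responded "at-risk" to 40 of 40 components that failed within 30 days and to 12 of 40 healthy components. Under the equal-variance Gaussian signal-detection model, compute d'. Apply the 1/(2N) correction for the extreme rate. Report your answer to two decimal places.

The hit rate is 40/40 = 1, so apply the 1/(2N) correction: H → 1 − 1/(2·40) = 0.98750.
z(H) = z(0.98750) = 2.241
z(FA) = z(0.30000) = -0.524
d' = 2.241 − (-0.524) = 2.765

d' = 2.77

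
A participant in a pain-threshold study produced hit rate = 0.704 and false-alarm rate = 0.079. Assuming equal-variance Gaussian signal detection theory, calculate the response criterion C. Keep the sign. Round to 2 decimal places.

z(0.704) = 0.5359, z(0.079) = -1.4118
c = −½·[z(H) + z(FA)] = −0.5 × (0.5359 + (-1.4118)) = 0.43795
c > 0: the participant has a conservative response bias.

C = 0.44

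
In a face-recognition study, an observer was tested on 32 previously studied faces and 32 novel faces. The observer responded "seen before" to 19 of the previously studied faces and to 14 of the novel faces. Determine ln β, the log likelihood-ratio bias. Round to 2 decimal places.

H = 19/32 = 0.5938
FA = 14/32 = 0.4375
z(H) = 0.237
z(FA) = -0.157
ln β = −½·[z(H)² − z(FA)²] = −0.5 × (0.056 − 0.025) = -0.0155

ln β = -0.02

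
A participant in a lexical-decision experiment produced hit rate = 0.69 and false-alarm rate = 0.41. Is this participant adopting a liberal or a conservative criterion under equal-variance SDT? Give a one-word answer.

z(H) = 0.496, z(FA) = -0.228
c = −½·(z(H) + z(FA)) = -0.134
c < 0 → liberal criterion (biased toward responding “yes”).

liberal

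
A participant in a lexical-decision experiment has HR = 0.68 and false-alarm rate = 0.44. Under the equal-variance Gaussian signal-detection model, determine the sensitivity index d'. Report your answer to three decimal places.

z(0.68) = 0.4677, z(0.44) = -0.1510
d' = z(H) − z(FA) = 0.4677 − (-0.1510) = 0.6187

d' = 0.619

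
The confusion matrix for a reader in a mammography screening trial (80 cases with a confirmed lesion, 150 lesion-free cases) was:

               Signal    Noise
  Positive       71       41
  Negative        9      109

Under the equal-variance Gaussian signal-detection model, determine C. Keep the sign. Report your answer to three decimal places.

C = -0.305

H = 71/80 = 0.8875
FA = 41/150 = 0.2733
z(H) = z(0.8875) = 1.2133
z(FA) = z(0.2733) = -0.6029
c = −½·[z(H) + z(FA)] = −0.5 × (1.2133 + (-0.6029)) = -0.3052
c < 0: the reader has a liberal response bias.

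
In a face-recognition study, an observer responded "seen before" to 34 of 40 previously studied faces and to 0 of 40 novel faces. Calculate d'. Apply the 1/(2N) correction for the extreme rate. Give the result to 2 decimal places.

d' = 3.28

The false-alarm rate is 0/40 = 0, so apply the 1/(2N) correction: FA → 1/(2·40) = 0.01250.
z(H) = z(0.85000) = 1.036
z(FA) = z(0.01250) = -2.241
d' = 1.036 − (-2.241) = 3.277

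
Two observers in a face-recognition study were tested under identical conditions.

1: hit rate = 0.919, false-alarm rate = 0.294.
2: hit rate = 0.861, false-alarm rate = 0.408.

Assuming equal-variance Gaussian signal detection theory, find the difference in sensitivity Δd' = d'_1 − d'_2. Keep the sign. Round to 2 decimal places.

Δd' = 0.62

1: z(0.919) = 1.398, z(0.294) = -0.542, d' = 1.940
2: z(0.861) = 1.085, z(0.408) = -0.233, d' = 1.318
Δd' = d'_1 − d'_2 = 1.940 − 1.318 = 0.622
1 has the higher sensitivity.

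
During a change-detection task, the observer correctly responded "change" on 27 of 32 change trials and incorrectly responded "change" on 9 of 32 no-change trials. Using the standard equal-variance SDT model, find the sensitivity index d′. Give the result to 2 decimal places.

H = 27/32 = 0.8438
FA = 9/32 = 0.2812
Φ⁻¹(0.8438) = 1.010, Φ⁻¹(0.2812) = -0.579
d' = z(H) − z(FA) = 1.010 − (-0.579) = 1.589

d′ = 1.59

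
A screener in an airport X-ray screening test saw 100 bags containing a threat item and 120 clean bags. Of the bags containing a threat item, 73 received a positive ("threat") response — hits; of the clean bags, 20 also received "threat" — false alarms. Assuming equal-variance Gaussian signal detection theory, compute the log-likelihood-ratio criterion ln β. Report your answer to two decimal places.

ln β = 0.28

H = 73/100 = 0.7300
FA = 20/120 = 0.1667
Φ⁻¹(H) = 0.613
Φ⁻¹(FA) = -0.967
ln β = −½·[z(H)² − z(FA)²] = −0.5 × (0.376 − 0.935) = 0.2795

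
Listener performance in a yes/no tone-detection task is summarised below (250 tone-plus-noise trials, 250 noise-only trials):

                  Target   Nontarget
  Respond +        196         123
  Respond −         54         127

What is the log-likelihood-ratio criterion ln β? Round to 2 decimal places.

H = 196/250 = 0.7840
FA = 123/250 = 0.4920
z(H) = z(0.7840) = 0.786
z(FA) = z(0.4920) = -0.020
ln β = −½·[z(H)² − z(FA)²] = −0.5 × (0.618 − 0.000) = -0.309

ln β = -0.31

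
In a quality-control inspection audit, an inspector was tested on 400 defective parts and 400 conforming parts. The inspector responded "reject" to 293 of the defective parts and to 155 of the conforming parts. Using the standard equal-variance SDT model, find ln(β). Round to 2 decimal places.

H = 293/400 = 0.7325
FA = 155/400 = 0.3875
z(H) = 0.620
z(FA) = -0.286
ln β = −½·[z(H)² − z(FA)²] = −0.5 × (0.384 − 0.082) = -0.151

ln β = -0.15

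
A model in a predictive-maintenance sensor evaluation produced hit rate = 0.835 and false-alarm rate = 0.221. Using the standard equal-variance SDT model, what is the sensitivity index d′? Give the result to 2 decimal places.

d′ = 1.74

z(H) = 0.974
z(FA) = -0.769
d' = z(H) − z(FA) = 0.974 − (-0.769) = 1.743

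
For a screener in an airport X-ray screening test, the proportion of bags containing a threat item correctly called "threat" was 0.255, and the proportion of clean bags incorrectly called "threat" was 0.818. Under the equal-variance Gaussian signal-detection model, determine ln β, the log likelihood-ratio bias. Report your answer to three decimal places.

ln β = 0.195

Φ⁻¹(H) = Φ⁻¹(0.255) = -0.6588
Φ⁻¹(FA) = Φ⁻¹(0.818) = 0.9078
ln β = −½·[z(H)² − z(FA)²] = −0.5 × (0.4340 − 0.8241) = 0.19505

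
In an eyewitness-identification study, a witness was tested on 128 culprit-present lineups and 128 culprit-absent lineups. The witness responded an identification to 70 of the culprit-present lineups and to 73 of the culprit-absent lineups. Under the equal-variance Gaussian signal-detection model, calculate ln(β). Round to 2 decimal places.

H = 70/128 = 0.5469
FA = 73/128 = 0.5703
z(0.5469) = 0.118, z(0.5703) = 0.177
ln β = −½·[z(H)² − z(FA)²] = −0.5 × (0.014 − 0.031) = 0.0085

ln β = 0.01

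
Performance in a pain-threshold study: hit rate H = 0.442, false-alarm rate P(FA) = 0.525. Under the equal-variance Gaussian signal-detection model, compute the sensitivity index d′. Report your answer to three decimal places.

Φ⁻¹(0.442) = -0.1459, Φ⁻¹(0.525) = 0.0627
d' = z(H) − z(FA) = -0.1459 − 0.0627 = -0.2086

d′ = -0.209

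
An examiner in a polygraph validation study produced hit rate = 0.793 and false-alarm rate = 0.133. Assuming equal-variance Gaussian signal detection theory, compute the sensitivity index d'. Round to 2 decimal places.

z(H) = z(0.793) = 0.817
z(FA) = z(0.133) = -1.112
d' = z(H) − z(FA) = 0.817 − (-1.112) = 1.929

d' = 1.93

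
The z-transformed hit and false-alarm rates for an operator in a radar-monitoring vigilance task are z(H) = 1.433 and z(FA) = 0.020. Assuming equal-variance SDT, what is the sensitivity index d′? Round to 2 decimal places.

d' = z(H) − z(FA) = 1.433 − 0.020 = 1.413

d′ = 1.41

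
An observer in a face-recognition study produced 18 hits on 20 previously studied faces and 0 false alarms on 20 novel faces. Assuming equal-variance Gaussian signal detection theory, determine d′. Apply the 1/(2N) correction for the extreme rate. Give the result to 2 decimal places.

d′ = 3.24

The false-alarm rate is 0/20 = 0, so apply the 1/(2N) correction: FA → 1/(2·20) = 0.02500.
z(H) = z(0.90000) = 1.282
z(FA) = z(0.02500) = -1.960
d' = 1.282 − (-1.960) = 3.242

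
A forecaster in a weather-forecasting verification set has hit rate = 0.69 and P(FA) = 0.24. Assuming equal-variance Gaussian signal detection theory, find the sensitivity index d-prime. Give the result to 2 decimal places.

z(0.69) = 0.496, z(0.24) = -0.706
d' = z(H) − z(FA) = 0.496 − (-0.706) = 1.202

d-prime = 1.20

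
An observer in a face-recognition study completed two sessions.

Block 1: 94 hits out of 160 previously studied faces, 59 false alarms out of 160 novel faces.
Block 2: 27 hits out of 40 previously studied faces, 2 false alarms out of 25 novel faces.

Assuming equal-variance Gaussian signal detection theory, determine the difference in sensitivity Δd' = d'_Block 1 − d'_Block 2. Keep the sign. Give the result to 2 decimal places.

Δd' = -1.30

Block 1: z(0.5875) = 0.221, z(0.3688) = -0.335, d' = 0.556
Block 2: z(0.6750) = 0.454, z(0.0800) = -1.405, d' = 1.859
Δd' = d'_Block 1 − d'_Block 2 = 0.556 − 1.859 = -1.303
Block 2 has the higher sensitivity.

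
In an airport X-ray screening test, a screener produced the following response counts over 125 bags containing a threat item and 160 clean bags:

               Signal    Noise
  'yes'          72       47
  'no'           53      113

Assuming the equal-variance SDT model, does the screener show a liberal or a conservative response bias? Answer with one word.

conservative

z(H) = 0.192, z(FA) = -0.542
c = −½·(z(H) + z(FA)) = 0.175
c > 0 → conservative criterion (biased toward responding “no”).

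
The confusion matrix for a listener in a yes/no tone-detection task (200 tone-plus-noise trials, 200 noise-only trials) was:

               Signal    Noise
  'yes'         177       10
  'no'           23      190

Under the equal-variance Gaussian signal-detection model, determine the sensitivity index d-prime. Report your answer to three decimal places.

d-prime = 2.845

H = 177/200 = 0.8850
FA = 10/200 = 0.0500
z(H) = z(0.8850) = 1.2004
z(FA) = z(0.0500) = -1.6449
d' = z(H) − z(FA) = 1.2004 − (-1.6449) = 2.8453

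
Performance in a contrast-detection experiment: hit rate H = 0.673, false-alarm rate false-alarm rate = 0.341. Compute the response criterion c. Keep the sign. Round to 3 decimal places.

c = -0.019

z(H) = 0.4482
z(FA) = -0.4097
c = −½·[z(H) + z(FA)] = −0.5 × (0.4482 + (-0.4097)) = -0.01925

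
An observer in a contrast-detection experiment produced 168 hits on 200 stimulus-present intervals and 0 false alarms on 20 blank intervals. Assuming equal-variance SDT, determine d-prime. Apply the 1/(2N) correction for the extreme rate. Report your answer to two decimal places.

d-prime = 2.95

The false-alarm rate is 0/20 = 0, so apply the 1/(2N) correction: FA → 1/(2·20) = 0.02500.
z(H) = z(0.84000) = 0.994
z(FA) = z(0.02500) = -1.960
d' = 0.994 − (-1.960) = 2.954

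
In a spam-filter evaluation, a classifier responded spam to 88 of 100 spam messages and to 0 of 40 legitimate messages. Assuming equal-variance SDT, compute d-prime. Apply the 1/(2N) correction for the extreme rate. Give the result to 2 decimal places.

d-prime = 3.42

The false-alarm rate is 0/40 = 0, so apply the 1/(2N) correction: FA → 1/(2·40) = 0.01250.
z(H) = z(0.88000) = 1.175
z(FA) = z(0.01250) = -2.241
d' = 1.175 − (-2.241) = 3.416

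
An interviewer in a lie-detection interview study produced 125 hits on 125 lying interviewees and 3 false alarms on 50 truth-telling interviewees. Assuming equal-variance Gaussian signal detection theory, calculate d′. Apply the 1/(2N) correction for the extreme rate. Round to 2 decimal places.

The hit rate is 125/125 = 1, so apply the 1/(2N) correction: H → 1 − 1/(2·125) = 0.99600.
z(H) = z(0.99600) = 2.652
z(FA) = z(0.06000) = -1.555
d' = 2.652 − (-1.555) = 4.207

d′ = 4.21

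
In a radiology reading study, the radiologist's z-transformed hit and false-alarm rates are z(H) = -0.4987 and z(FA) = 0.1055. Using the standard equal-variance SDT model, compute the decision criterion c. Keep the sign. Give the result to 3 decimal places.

c = 0.197

c = −½·[z(H) + z(FA)] = −½·(-0.4987 + 0.1055) = 0.1966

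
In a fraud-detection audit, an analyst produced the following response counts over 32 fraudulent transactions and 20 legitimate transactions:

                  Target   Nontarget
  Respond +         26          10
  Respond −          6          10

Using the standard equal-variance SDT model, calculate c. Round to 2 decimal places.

H = 26/32 = 0.8125
FA = 10/20 = 0.5000
z(H) = 0.887
z(FA) = 0.000
c = −½·[z(H) + z(FA)] = −0.5 × (0.887 + 0.000) = -0.4435

c = -0.44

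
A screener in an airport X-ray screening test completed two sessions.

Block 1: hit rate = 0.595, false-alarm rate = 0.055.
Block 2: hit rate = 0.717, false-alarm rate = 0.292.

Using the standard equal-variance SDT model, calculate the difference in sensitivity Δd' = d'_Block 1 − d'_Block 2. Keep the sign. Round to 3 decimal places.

Block 1: z(0.595) = 0.2404, z(0.055) = -1.5982, d' = 1.8386
Block 2: z(0.717) = 0.5740, z(0.292) = -0.5476, d' = 1.1216
Δd' = d'_Block 1 − d'_Block 2 = 1.8386 − 1.1216 = 0.7170
Block 1 has the higher sensitivity.

Δd' = 0.717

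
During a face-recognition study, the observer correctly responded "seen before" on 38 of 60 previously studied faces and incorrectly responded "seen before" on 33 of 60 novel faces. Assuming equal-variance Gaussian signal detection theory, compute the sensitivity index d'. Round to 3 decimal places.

H = 38/60 = 0.6333
FA = 33/60 = 0.5500
z(0.6333) = 0.3406, z(0.5500) = 0.1257
d' = z(H) − z(FA) = 0.3406 − 0.1257 = 0.2149

d' = 0.215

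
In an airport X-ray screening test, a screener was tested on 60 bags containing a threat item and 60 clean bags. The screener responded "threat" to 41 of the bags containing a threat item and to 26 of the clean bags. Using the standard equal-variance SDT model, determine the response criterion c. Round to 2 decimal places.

H = 41/60 = 0.6833
FA = 26/60 = 0.4333
z(H) = z(0.6833) = 0.477
z(FA) = z(0.4333) = -0.168
c = −½·[z(H) + z(FA)] = −0.5 × (0.477 + (-0.168)) = -0.1545

c = -0.15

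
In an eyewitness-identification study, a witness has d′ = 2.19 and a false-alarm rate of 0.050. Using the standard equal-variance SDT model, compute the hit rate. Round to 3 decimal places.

z(false-alarm rate) = z(0.050) = -1.6449
z(H) = z(FA) + d' = -1.6449 + 2.19 = 0.5451
hit rate = Φ(0.5451) = 0.7072

hit rate = 0.707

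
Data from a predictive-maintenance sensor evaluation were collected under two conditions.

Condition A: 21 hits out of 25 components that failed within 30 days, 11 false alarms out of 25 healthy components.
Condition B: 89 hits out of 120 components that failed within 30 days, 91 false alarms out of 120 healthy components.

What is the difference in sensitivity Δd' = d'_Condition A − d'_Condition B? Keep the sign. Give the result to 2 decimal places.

Δd' = 1.20

Condition A: z(0.8400) = 0.994, z(0.4400) = -0.151, d' = 1.145
Condition B: z(0.7417) = 0.649, z(0.7583) = 0.701, d' = -0.052
Δd' = d'_Condition A − d'_Condition B = 1.145 − (-0.052) = 1.197
Condition A has the higher sensitivity.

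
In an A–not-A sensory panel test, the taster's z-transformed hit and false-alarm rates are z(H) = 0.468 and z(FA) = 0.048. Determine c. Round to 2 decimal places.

c = −½·[z(H) + z(FA)] = −½·(0.468 + 0.048) = -0.258
c < 0: the taster has a liberal response bias.

c = -0.26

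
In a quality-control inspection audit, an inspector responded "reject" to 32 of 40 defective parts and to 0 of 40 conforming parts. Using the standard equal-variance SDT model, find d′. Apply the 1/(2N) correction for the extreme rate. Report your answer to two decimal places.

d′ = 3.08

The false-alarm rate is 0/40 = 0, so apply the 1/(2N) correction: FA → 1/(2·40) = 0.01250.
z(H) = z(0.80000) = 0.842
z(FA) = z(0.01250) = -2.241
d' = 0.842 − (-2.241) = 3.083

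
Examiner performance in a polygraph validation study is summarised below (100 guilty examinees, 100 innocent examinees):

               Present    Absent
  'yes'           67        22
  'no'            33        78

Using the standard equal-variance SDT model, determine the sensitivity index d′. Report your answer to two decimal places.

H = 67/100 = 0.6700
FA = 22/100 = 0.2200
z(H) = z(0.6700) = 0.4399
z(FA) = z(0.2200) = -0.7722
d' = z(H) − z(FA) = 0.4399 − (-0.7722) = 1.2121

d′ = 1.21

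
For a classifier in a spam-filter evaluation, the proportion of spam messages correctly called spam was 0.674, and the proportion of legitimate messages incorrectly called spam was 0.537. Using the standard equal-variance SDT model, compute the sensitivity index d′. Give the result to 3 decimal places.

d′ = 0.358

z(H) = z(0.674) = 0.4510
z(FA) = z(0.537) = 0.0929
d' = z(H) − z(FA) = 0.4510 − 0.0929 = 0.3581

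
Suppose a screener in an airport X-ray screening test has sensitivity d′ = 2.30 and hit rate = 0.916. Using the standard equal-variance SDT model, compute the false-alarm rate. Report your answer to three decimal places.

z(hit rate) = z(0.916) = 1.3787
z(FA) = z(H) − d' = 1.3787 − 2.30 = -0.9213
false-alarm rate = Φ(-0.9213) = 0.1784

false-alarm rate = 0.178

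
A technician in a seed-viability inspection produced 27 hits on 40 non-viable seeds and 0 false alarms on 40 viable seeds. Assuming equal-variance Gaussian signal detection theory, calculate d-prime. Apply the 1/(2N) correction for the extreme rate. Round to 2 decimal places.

The false-alarm rate is 0/40 = 0, so apply the 1/(2N) correction: FA → 1/(2·40) = 0.01250.
z(H) = z(0.67500) = 0.454
z(FA) = z(0.01250) = -2.241
d' = 0.454 − (-2.241) = 2.695

d-prime = 2.70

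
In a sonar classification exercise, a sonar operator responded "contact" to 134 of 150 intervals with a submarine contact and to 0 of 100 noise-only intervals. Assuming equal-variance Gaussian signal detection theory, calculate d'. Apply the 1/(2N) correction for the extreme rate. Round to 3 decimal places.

The false-alarm rate is 0/100 = 0, so apply the 1/(2N) correction: FA → 1/(2·100) = 0.00500.
z(H) = z(0.89333) = 1.2444
z(FA) = z(0.00500) = -2.5758
d' = 1.2444 − (-2.5758) = 3.8202

d' = 3.820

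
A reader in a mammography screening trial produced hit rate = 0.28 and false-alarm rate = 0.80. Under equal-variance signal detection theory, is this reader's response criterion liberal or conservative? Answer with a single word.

liberal

z(H) = -0.583, z(FA) = 0.842
c = −½·(z(H) + z(FA)) = -0.1295
c < 0 → liberal criterion (biased toward responding “yes”).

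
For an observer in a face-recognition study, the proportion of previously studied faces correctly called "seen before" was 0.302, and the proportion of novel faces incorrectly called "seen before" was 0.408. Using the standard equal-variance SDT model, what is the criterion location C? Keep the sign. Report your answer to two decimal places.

C = 0.38

Φ⁻¹(H) = Φ⁻¹(0.302) = -0.5187
Φ⁻¹(FA) = Φ⁻¹(0.408) = -0.2327
c = −½·[z(H) + z(FA)] = −0.5 × (-0.5187 + (-0.2327)) = 0.3757
c > 0: the observer has a conservative response bias.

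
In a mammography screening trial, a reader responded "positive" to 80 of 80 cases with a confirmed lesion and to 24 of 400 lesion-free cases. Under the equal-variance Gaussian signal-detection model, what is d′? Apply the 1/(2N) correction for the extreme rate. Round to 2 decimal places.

The hit rate is 80/80 = 1, so apply the 1/(2N) correction: H → 1 − 1/(2·80) = 0.99375.
z(H) = z(0.99375) = 2.498
z(FA) = z(0.06000) = -1.555
d' = 2.498 − (-1.555) = 4.053

d′ = 4.05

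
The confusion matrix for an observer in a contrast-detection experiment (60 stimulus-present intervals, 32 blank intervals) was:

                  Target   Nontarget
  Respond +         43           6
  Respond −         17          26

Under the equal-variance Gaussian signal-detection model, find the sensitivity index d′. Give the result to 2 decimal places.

H = 43/60 = 0.7167
FA = 6/32 = 0.1875
z(H) = z(0.7167) = 0.5731
z(FA) = z(0.1875) = -0.8871
d' = z(H) − z(FA) = 0.5731 − (-0.8871) = 1.4602

d′ = 1.46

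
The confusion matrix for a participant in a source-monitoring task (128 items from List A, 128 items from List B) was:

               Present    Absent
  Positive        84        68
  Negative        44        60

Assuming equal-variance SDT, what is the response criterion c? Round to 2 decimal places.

c = -0.24

H = 84/128 = 0.6562
FA = 68/128 = 0.5312
z(H) = 0.402
z(FA) = 0.078
c = −½·[z(H) + z(FA)] = −0.5 × (0.402 + 0.078) = -0.240
c < 0: the participant has a liberal response bias.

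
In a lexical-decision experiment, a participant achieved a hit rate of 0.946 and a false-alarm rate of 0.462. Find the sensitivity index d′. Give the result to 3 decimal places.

d′ = 1.703

z(H) = z(0.946) = 1.6072
z(FA) = z(0.462) = -0.0954
d' = z(H) − z(FA) = 1.6072 − (-0.0954) = 1.7026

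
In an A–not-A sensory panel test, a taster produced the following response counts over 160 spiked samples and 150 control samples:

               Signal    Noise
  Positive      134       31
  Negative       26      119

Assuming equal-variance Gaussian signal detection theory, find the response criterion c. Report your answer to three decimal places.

H = 134/160 = 0.8375
FA = 31/150 = 0.2067
z(H) = z(0.8375) = 0.9842
z(FA) = z(0.2067) = -0.8179
c = −½·[z(H) + z(FA)] = −0.5 × (0.9842 + (-0.8179)) = -0.08315

c = -0.083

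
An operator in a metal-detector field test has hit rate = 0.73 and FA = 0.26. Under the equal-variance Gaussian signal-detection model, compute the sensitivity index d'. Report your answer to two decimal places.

z(0.73) = 0.6128, z(0.26) = -0.6433
d' = z(H) − z(FA) = 0.6128 − (-0.6433) = 1.2561

d' = 1.26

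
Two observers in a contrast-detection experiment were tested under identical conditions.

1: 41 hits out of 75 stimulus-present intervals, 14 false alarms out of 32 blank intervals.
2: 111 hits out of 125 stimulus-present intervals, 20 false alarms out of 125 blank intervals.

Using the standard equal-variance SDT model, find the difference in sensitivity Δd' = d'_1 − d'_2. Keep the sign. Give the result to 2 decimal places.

Δd' = -1.94

1: z(0.5467) = 0.117, z(0.4375) = -0.157, d' = 0.274
2: z(0.8880) = 1.216, z(0.1600) = -0.994, d' = 2.210
Δd' = d'_1 − d'_2 = 0.274 − 2.210 = -1.936
2 has the higher sensitivity.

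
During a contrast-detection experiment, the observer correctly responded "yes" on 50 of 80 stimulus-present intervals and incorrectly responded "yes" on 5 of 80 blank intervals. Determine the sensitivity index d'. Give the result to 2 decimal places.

d' = 1.85

H = 50/80 = 0.6250
FA = 5/80 = 0.0625
z(H) = z(0.6250) = 0.3186
z(FA) = z(0.0625) = -1.5341
d' = z(H) − z(FA) = 0.3186 − (-1.5341) = 1.8527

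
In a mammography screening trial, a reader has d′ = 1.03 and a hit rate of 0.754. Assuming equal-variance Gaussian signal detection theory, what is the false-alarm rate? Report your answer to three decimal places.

z(hit rate) = z(0.754) = 0.6871
z(FA) = z(H) − d' = 0.6871 − 1.03 = -0.3429
false-alarm rate = Φ(-0.3429) = 0.3658

false-alarm rate = 0.366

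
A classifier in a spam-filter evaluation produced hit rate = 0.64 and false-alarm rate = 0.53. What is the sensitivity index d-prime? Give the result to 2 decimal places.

d-prime = 0.28

Φ⁻¹(H) = Φ⁻¹(0.64) = 0.3585
Φ⁻¹(FA) = Φ⁻¹(0.53) = 0.0753
d' = z(H) − z(FA) = 0.3585 − 0.0753 = 0.2832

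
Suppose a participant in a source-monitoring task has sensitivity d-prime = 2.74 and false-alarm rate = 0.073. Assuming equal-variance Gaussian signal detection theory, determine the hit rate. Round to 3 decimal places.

z(false-alarm rate) = z(0.073) = -1.4538
z(H) = z(FA) + d' = -1.4538 + 2.74 = 1.2862
hit rate = Φ(1.2862) = 0.9008

hit rate = 0.901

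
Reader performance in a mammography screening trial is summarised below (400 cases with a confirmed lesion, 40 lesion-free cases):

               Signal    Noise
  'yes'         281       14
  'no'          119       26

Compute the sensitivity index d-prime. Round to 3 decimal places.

d-prime = 0.917

H = 281/400 = 0.7025
FA = 14/40 = 0.3500
z(H) = z(0.7025) = 0.5316
z(FA) = z(0.3500) = -0.3853
d' = z(H) − z(FA) = 0.5316 − (-0.3853) = 0.9169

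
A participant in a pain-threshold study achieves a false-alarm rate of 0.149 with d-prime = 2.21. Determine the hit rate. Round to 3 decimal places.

z(false-alarm rate) = z(0.149) = -1.0407
z(H) = z(FA) + d' = -1.0407 + 2.21 = 1.1693
hit rate = Φ(1.1693) = 0.8789

hit rate = 0.879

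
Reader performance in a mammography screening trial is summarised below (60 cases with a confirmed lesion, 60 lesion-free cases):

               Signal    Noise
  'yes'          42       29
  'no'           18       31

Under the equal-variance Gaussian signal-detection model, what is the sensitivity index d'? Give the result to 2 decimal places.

d' = 0.57

H = 42/60 = 0.7000
FA = 29/60 = 0.4833
z(H) = z(0.7000) = 0.524
z(FA) = z(0.4833) = -0.042
d' = z(H) − z(FA) = 0.524 − (-0.042) = 0.566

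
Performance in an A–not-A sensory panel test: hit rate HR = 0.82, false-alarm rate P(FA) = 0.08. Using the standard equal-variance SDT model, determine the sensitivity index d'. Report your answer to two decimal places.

d' = 2.32

z(0.82) = 0.9154, z(0.08) = -1.4051
d' = z(H) − z(FA) = 0.9154 − (-1.4051) = 2.3205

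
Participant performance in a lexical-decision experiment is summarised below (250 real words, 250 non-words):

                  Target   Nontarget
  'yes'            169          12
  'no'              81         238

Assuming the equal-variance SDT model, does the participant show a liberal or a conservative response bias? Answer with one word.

z(H) = 0.457, z(FA) = -1.665
c = −½·(z(H) + z(FA)) = 0.604
c > 0 → conservative criterion (biased toward responding “no”).

conservative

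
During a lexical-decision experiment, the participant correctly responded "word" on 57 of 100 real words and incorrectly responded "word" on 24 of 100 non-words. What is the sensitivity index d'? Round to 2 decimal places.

H = 57/100 = 0.5700
FA = 24/100 = 0.2400
Φ⁻¹(H) = 0.176
Φ⁻¹(FA) = -0.706
d' = z(H) − z(FA) = 0.176 − (-0.706) = 0.882

d' = 0.88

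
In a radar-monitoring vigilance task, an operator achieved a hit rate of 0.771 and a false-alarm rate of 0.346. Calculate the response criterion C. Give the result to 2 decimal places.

C = -0.17

Φ⁻¹(H) = Φ⁻¹(0.771) = 0.7421
Φ⁻¹(FA) = Φ⁻¹(0.346) = -0.3961
c = −½·[z(H) + z(FA)] = −0.5 × (0.7421 + (-0.3961)) = -0.1730
c < 0: the operator has a liberal response bias.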